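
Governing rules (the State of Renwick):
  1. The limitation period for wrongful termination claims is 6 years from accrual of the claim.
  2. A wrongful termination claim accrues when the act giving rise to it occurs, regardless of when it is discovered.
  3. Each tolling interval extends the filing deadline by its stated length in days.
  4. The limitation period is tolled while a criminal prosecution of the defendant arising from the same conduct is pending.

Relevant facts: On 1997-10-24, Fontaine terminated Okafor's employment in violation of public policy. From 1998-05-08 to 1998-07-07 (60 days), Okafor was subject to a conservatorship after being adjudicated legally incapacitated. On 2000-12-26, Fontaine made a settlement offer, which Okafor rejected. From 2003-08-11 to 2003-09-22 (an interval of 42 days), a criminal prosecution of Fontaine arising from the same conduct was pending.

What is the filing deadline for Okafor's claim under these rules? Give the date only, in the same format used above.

The claim accrued on 1997-10-24, the date of the act.
The untolled deadline — 6 years after 1997-10-24 — is 2003-10-24.
Because the pending criminal prosecution ran from 2003-08-11 to 2003-09-22, the deadline is extended by 42 days to 2003-12-05.
The plaintiff's legal incapacity from 1998-05-08 to 1998-07-07 does not toll the period, because no stated rule makes the plaintiff's incapacity a tolling event.
The other events in the timeline have no effect on the limitation period under the stated rules.

2003-12-05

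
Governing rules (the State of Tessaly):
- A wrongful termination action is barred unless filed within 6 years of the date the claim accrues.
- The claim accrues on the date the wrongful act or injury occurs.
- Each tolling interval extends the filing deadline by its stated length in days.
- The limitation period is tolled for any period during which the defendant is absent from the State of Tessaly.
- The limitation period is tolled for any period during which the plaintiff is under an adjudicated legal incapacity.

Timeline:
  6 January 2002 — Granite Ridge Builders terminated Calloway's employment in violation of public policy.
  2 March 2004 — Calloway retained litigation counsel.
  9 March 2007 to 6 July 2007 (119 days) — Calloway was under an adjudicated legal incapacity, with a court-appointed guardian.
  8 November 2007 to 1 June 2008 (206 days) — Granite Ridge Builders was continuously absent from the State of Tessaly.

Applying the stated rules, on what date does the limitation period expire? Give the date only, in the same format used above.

26 November 2008

The claim accrued on 6 January 2002, the date of the act.
The untolled deadline — 6 years after 6 January 2002 — is 6 January 2008.
Because the plaintiff's legal incapacity ran from 9 March 2007 to 6 July 2007, the deadline is extended by 119 days to 4 May 2008.
Because the defendant's absence from the jurisdiction ran from 8 November 2007 to 1 June 2008, the deadline is extended by 206 days to 26 November 2008.
Nothing else in the chronology tolls or restarts the period.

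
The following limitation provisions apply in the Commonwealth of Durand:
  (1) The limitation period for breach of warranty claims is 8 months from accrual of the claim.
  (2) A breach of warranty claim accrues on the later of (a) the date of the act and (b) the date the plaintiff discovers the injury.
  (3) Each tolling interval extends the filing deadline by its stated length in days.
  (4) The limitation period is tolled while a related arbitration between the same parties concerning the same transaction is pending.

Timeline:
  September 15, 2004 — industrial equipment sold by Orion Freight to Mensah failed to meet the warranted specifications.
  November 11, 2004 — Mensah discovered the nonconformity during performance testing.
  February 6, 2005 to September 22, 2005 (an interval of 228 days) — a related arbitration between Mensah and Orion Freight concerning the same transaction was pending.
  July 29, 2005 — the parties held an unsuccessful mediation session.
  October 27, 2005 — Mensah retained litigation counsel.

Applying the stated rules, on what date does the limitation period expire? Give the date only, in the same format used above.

The claim accrued on November 11, 2004 — the later of the September 15, 2004 act and the November 11, 2004 discovery.
The untolled deadline — 8 months after November 11, 2004 — is July 11, 2005.
The pending related arbitration from February 6, 2005 to September 22, 2005 tolled the period for 228 days, extending the deadline to February 24, 2006.
None of the other events listed affects the running of the period under the stated rules.

February 24, 2006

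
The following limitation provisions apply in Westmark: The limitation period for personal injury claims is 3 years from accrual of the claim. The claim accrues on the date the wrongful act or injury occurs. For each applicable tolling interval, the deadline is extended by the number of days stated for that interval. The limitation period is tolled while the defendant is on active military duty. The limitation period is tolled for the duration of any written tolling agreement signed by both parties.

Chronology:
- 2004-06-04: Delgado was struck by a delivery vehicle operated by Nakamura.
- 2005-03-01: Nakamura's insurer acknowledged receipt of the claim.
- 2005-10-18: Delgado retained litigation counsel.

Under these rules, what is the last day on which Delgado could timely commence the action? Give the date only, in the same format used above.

The claim accrued on 2004-06-04, when the wrongful act occurred.
3 years from 2004-06-04 is 2007-06-04.
Nothing else in the chronology tolls or restarts the period.

2007-06-04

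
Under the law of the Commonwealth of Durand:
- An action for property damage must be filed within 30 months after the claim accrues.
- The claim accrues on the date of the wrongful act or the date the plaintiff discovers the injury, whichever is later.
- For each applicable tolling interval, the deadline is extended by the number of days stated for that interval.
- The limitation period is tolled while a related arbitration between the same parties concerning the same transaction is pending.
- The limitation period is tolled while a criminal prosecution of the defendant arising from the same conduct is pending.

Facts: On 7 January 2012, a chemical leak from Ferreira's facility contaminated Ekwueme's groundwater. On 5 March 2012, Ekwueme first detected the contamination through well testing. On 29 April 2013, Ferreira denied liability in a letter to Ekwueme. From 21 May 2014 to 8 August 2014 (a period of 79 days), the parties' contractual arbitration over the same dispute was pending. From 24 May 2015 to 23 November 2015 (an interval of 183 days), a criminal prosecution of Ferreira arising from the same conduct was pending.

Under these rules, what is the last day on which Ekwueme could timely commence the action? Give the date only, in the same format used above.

23 November 2014

Because discovery on 5 March 2012 post-dates the 7 January 2012 act, accrual under the later-of rule falls on 5 March 2012.
30 months from 5 March 2012 is 5 September 2014.
The period was tolled for 79 days by the pending related arbitration (21 May 2014 to 8 August 2014), pushing the deadline to 23 November 2014.
The pending criminal prosecution starting 24 May 2015 came too late — the period had run on 23 November 2014 — and so does not extend the deadline.
Nothing else in the chronology tolls or restarts the period.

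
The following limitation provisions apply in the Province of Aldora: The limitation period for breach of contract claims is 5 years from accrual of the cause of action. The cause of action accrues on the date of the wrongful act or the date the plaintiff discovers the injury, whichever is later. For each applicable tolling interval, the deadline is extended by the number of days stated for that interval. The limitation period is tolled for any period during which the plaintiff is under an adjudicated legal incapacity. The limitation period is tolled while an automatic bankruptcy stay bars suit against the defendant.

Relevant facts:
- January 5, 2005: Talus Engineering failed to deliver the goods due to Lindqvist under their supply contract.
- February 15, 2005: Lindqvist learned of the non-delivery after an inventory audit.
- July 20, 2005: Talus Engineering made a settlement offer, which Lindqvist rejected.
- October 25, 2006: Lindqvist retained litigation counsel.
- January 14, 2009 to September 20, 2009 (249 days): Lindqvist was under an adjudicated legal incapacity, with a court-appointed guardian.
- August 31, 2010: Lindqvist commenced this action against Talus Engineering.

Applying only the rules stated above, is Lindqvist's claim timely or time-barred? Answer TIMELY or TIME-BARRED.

TIMELY

The claim accrued on February 15, 2005 — the later of the January 5, 2005 act and the February 15, 2005 discovery.
The untolled deadline — 5 years after February 15, 2005 — is February 15, 2010.
The plaintiff's legal incapacity from January 14, 2009 to September 20, 2009 tolled the period for 249 days, extending the deadline to October 22, 2010.
The other events in the timeline have no effect on the limitation period under the stated rules.
Lindqvist filed on August 31, 2010, before the October 22, 2010 deadline, so the action is timely.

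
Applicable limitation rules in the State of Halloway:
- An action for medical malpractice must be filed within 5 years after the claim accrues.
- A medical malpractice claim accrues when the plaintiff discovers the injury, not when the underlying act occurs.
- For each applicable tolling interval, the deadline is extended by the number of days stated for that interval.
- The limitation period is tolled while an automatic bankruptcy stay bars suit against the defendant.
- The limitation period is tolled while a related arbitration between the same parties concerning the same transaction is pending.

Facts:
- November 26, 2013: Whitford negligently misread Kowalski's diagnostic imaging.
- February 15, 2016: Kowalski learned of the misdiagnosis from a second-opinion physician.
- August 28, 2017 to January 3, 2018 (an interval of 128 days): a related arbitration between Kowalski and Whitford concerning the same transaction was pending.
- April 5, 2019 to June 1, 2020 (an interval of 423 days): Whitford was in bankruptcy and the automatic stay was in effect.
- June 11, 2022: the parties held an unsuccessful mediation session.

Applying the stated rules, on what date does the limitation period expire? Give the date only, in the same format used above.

August 20, 2022

Under the discovery rule, the claim accrued on February 15, 2016, when Kowalski discovered the injury — not on the November 26, 2013 date of the underlying act.
5 years from February 15, 2016 is February 15, 2021.
The pending related arbitration from August 28, 2017 to January 3, 2018 tolled the period for 128 days, extending the deadline to June 23, 2021.
The automatic bankruptcy stay from April 5, 2019 to June 1, 2020 tolled the period for 423 days, extending the deadline to August 20, 2022.
The other events in the timeline have no effect on the limitation period under the stated rules.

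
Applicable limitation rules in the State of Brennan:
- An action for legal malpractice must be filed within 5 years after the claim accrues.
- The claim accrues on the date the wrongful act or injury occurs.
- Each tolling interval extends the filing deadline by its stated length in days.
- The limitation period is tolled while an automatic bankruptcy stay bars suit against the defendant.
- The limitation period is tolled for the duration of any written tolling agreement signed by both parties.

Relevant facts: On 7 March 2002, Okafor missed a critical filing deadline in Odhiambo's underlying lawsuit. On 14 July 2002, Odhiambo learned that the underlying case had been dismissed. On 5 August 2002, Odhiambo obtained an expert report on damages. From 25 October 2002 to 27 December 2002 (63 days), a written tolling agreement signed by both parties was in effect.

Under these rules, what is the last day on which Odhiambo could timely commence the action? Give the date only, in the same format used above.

Accrual is governed by the date of the act, so the period began to run on 7 March 2002; the later discovery on 14 July 2002 is irrelevant under the stated rule.
5 years from 7 March 2002 is 7 March 2007.
The period was tolled for 63 days by the written tolling agreement (25 October 2002 to 27 December 2002), pushing the deadline to 9 May 2007.
None of the other events listed affects the running of the period under the stated rules.

9 May 2007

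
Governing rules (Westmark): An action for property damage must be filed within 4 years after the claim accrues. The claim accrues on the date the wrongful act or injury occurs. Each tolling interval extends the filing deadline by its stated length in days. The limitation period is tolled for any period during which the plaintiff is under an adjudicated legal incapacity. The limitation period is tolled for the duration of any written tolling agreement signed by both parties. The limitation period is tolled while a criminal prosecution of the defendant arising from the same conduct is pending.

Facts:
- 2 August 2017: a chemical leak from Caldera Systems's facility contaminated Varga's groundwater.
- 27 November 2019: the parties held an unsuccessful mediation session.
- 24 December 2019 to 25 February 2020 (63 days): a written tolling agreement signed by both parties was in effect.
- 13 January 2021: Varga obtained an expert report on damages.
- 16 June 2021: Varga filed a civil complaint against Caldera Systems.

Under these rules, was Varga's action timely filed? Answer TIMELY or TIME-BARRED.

The claim accrued on 2 August 2017, when the wrongful act occurred.
The untolled deadline — 4 years after 2 August 2017 — is 2 August 2021.
The period was tolled for 63 days by the written tolling agreement (24 December 2019 to 25 February 2020), pushing the deadline to 4 October 2021.
The other events in the timeline have no effect on the limitation period under the stated rules.
Varga filed on 16 June 2021, before the 4 October 2021 deadline, so the action is timely.

TIMELY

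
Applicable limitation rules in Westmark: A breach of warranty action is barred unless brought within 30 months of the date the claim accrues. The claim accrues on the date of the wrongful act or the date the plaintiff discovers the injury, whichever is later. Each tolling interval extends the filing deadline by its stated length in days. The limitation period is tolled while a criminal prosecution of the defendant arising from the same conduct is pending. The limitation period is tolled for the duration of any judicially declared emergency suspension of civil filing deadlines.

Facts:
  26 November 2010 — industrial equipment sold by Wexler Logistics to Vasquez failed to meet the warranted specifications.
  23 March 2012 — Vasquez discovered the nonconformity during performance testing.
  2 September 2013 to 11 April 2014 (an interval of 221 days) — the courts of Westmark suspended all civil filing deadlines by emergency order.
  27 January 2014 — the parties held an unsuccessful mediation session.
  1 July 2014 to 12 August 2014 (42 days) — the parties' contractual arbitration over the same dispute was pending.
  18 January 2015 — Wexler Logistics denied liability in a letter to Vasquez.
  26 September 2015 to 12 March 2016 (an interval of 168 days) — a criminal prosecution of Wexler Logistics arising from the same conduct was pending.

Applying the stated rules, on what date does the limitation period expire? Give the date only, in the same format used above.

Because discovery on 23 March 2012 post-dates the 26 November 2010 act, accrual under the later-of rule falls on 23 March 2012.
30 months from 23 March 2012 is 23 September 2014.
The period was tolled for 221 days by the emergency suspension of filing deadlines (2 September 2013 to 11 April 2014), pushing the deadline to 2 May 2015.
The pending criminal prosecution from 26 September 2015 to 12 March 2016 began after the period had already run on 2 May 2015, so it has no tolling effect.
Although a pending arbitration ran from 1 July 2014 to 12 August 2014, the stated rules do not make that a tolling event, so it is disregarded.
None of the other events listed affects the running of the period under the stated rules.

2 May 2015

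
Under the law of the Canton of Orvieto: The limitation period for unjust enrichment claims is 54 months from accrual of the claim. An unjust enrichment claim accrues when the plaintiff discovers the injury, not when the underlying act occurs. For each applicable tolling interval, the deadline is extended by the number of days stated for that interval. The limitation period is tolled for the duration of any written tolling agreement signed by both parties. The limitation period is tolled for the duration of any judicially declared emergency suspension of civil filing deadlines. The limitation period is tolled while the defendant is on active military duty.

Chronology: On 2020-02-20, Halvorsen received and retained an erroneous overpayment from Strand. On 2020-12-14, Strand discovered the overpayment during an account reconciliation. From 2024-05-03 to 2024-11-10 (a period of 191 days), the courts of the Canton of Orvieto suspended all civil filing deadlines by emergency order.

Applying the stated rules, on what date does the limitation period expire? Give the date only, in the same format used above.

2025-12-22

The claim did not accrue until Strand discovered the injury on 2020-12-14; the 2020-02-20 act date does not start the clock under the stated rule.
54 months from 2020-12-14 is 2025-06-14.
The emergency suspension of filing deadlines from 2024-05-03 to 2024-11-10 tolled the period for 191 days, extending the deadline to 2025-12-22.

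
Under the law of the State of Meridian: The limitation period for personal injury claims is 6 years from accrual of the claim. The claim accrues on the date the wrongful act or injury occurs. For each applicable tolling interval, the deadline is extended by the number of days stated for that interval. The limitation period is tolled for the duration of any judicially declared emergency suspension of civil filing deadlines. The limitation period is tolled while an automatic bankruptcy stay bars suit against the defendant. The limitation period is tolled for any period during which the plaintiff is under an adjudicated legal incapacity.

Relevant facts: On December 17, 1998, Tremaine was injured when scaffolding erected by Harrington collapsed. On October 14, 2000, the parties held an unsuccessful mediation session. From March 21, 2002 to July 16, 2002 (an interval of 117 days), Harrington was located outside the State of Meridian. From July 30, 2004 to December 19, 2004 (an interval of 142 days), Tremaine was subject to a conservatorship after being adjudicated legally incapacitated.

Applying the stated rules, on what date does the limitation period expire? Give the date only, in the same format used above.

The claim accrued on December 17, 1998, when the wrongful act occurred.
Adding the 6 years base period to December 17, 1998 gives a deadline of December 17, 2004, before any tolling.
The period was tolled for 142 days by the plaintiff's legal incapacity (July 30, 2004 to December 19, 2004), pushing the deadline to May 8, 2005.
No stated provision tolls the period for the defendant's absence, so the interval from March 21, 2002 to July 16, 2002 has no effect on the deadline.
None of the other events listed affects the running of the period under the stated rules.

May 8, 2005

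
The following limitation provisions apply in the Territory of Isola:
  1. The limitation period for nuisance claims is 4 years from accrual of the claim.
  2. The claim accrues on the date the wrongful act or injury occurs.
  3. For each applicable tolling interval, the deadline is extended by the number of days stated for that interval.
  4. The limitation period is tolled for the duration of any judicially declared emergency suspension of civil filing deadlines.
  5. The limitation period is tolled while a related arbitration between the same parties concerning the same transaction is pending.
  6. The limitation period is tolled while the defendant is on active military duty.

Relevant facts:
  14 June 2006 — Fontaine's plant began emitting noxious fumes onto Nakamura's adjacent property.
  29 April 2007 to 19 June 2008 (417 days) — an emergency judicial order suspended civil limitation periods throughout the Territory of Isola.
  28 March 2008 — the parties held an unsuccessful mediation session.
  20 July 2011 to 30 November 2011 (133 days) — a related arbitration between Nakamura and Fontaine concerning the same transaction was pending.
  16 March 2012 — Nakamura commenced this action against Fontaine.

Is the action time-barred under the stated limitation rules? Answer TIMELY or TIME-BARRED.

The claim accrued on 14 June 2006, the date of the act.
4 years from 14 June 2006 is 14 June 2010.
Because the emergency suspension of filing deadlines ran from 29 April 2007 to 19 June 2008, the deadline is extended by 417 days to 5 August 2011.
Because the pending related arbitration ran from 20 July 2011 to 30 November 2011, the deadline is extended by 133 days to 16 December 2011.
The other events in the timeline have no effect on the limitation period under the stated rules.
Filing on 16 March 2012 missed the 16 December 2011 deadline — the action is time-barred.

TIME-BARRED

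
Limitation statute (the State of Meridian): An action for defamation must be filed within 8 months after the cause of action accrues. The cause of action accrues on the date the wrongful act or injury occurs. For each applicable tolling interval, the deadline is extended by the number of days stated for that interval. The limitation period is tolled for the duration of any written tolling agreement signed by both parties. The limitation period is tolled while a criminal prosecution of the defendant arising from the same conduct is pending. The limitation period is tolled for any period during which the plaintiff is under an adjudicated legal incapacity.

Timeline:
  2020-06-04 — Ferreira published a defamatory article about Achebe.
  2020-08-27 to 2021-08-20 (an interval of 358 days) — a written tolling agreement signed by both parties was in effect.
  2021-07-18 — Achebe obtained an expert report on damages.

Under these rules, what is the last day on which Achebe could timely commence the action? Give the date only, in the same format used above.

The claim accrued on 2020-06-04, when the wrongful act occurred.
Adding the 8 months base period to 2020-06-04 gives a deadline of 2021-02-04, before any tolling.
The written tolling agreement from 2020-08-27 to 2021-08-20 tolled the period for 358 days, extending the deadline to 2022-01-28.
The other events in the timeline have no effect on the limitation period under the stated rules.

2022-01-28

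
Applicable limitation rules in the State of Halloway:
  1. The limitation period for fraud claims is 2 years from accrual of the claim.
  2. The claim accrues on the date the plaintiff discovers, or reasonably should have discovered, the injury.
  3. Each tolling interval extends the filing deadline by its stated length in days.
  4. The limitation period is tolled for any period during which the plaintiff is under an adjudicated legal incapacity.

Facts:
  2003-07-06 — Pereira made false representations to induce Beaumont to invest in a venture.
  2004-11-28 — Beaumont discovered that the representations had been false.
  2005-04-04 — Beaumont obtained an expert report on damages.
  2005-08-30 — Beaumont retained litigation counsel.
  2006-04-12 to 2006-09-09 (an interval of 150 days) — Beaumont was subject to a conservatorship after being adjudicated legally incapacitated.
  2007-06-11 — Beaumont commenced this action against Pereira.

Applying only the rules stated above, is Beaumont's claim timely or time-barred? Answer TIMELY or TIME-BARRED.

The claim did not accrue until Beaumont discovered the injury on 2004-11-28; the 2003-07-06 act date does not start the clock under the stated rule.
2 years from 2004-11-28 is 2006-11-28.
Because the plaintiff's legal incapacity ran from 2006-04-12 to 2006-09-09, the deadline is extended by 150 days to 2007-04-27.
The other events in the timeline have no effect on the limitation period under the stated rules.
The 2007-06-11 filing falls after the 2007-04-27 deadline; the claim is time-barred.

TIME-BARRED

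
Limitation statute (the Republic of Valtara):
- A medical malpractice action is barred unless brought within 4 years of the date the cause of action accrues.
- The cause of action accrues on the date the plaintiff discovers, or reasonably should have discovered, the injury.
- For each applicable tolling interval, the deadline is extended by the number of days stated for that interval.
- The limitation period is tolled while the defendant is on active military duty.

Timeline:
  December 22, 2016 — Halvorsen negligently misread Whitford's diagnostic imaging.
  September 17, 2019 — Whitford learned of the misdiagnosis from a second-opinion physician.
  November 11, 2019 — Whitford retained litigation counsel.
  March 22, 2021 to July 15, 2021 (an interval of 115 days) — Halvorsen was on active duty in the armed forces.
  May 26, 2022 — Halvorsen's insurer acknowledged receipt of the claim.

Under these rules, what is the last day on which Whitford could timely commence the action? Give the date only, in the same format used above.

Accrual is tied to discovery, so the period began on September 17, 2019 rather than on December 22, 2016 when the act occurred.
The untolled deadline — 4 years after September 17, 2019 — is September 17, 2023.
Because the defendant's active military service ran from March 22, 2021 to July 15, 2021, the deadline is extended by 115 days to January 10, 2024.
The other events in the timeline have no effect on the limitation period under the stated rules.

January 10, 2024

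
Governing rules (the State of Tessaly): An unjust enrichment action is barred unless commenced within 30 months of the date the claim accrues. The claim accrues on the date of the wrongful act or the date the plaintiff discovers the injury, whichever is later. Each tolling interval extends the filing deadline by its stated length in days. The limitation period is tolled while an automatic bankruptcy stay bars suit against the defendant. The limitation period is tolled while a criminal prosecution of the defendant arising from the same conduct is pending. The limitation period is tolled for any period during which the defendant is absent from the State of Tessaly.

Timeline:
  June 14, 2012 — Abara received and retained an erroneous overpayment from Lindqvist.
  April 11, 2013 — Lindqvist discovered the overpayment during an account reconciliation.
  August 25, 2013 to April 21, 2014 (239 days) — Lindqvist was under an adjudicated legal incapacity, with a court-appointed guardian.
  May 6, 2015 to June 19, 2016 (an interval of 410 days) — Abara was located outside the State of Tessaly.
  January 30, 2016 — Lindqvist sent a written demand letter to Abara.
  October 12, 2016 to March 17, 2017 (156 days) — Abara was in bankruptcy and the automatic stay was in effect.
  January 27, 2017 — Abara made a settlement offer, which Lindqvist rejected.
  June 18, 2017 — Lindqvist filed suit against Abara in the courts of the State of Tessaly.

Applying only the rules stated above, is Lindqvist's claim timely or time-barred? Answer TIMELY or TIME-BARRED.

TIME-BARRED

Taking the later of the act (June 14, 2012) and discovery (April 11, 2013), the claim accrued on April 11, 2013.
30 months from April 11, 2013 is October 11, 2015.
The defendant's absence from the jurisdiction from May 6, 2015 to June 19, 2016 tolled the period for 410 days, extending the deadline to November 24, 2016.
The automatic bankruptcy stay from October 12, 2016 to March 17, 2017 tolled the period for 156 days, extending the deadline to April 29, 2017.
Although the plaintiff's incapacity ran from August 25, 2013 to April 21, 2014, the stated rules do not make that a tolling event, so it is disregarded.
None of the other events listed affects the running of the period under the stated rules.
The June 18, 2017 filing falls after the April 29, 2017 deadline; the claim is time-barred.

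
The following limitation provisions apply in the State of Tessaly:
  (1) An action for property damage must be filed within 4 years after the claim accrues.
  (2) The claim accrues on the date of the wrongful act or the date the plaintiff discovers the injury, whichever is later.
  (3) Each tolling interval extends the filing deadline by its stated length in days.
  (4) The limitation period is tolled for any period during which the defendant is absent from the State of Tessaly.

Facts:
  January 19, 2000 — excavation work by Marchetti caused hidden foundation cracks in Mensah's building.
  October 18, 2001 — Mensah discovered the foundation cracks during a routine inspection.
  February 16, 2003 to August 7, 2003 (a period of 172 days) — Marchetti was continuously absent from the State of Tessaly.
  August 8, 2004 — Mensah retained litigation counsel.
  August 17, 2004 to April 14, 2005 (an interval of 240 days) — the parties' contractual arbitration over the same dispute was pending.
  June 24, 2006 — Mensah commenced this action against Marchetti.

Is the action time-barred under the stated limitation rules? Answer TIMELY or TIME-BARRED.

TIME-BARRED

The claim accrued on October 18, 2001 — the later of the January 19, 2000 act and the October 18, 2001 discovery.
4 years from October 18, 2001 is October 18, 2005.
The defendant's absence from the jurisdiction from February 16, 2003 to August 7, 2003 tolled the period for 172 days, extending the deadline to April 8, 2006.
The pending related arbitration from August 17, 2004 to April 14, 2005 does not toll the period, because no stated rule makes a pending arbitration a tolling event.
The other events in the timeline have no effect on the limitation period under the stated rules.
The June 24, 2006 filing falls after the April 8, 2006 deadline; the claim is time-barred.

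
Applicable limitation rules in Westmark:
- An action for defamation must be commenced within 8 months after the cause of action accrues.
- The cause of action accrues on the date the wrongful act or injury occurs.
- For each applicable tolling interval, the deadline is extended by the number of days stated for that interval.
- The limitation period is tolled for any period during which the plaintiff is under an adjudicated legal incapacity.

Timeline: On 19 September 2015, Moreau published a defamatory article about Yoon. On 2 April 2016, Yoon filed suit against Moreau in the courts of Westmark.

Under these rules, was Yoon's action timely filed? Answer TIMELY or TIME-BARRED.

TIMELY

The cause of action accrued on 19 September 2015, the date of the act.
8 months from 19 September 2015 is 19 May 2016.
Yoon filed on 2 April 2016, before the 19 May 2016 deadline, so the action is timely.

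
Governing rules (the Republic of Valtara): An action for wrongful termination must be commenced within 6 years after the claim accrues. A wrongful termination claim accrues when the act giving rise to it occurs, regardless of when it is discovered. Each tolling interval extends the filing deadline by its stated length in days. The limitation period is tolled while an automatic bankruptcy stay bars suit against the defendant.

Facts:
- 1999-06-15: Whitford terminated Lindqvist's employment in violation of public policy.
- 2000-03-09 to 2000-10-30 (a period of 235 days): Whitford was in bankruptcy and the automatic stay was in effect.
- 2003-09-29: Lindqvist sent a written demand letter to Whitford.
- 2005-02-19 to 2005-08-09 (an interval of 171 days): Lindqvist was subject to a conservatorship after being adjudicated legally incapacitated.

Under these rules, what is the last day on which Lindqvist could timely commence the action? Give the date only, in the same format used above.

The claim accrued on 1999-06-15, when the wrongful act occurred.
Adding the 6 years base period to 1999-06-15 gives a deadline of 2005-06-15, before any tolling.
The automatic bankruptcy stay from 2000-03-09 to 2000-10-30 tolled the period for 235 days, extending the deadline to 2006-02-05.
Although the plaintiff's incapacity ran from 2005-02-19 to 2005-08-09, the stated rules do not make that a tolling event, so it is disregarded.
None of the other events listed affects the running of the period under the stated rules.

2006-02-05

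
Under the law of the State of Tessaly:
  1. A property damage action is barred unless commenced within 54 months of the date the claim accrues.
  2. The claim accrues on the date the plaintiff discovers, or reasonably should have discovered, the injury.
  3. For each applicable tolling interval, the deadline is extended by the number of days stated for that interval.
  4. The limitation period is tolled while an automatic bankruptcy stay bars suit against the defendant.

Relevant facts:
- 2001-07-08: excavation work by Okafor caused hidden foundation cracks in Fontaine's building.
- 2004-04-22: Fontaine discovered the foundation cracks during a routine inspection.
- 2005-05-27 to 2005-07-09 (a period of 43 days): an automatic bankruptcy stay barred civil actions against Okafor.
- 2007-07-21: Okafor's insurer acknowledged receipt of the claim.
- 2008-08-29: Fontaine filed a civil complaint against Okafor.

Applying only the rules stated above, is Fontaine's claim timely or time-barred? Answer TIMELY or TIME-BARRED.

Accrual is tied to discovery, so the period began on 2004-04-22 rather than on 2001-07-08 when the act occurred.
54 months from 2004-04-22 is 2008-10-22.
Because the automatic bankruptcy stay ran from 2005-05-27 to 2005-07-09, the deadline is extended by 43 days to 2008-12-04.
Nothing else in the chronology tolls or restarts the period.
Filing on 2008-08-29 beat the 2008-12-04 deadline — the action is timely.

TIMELY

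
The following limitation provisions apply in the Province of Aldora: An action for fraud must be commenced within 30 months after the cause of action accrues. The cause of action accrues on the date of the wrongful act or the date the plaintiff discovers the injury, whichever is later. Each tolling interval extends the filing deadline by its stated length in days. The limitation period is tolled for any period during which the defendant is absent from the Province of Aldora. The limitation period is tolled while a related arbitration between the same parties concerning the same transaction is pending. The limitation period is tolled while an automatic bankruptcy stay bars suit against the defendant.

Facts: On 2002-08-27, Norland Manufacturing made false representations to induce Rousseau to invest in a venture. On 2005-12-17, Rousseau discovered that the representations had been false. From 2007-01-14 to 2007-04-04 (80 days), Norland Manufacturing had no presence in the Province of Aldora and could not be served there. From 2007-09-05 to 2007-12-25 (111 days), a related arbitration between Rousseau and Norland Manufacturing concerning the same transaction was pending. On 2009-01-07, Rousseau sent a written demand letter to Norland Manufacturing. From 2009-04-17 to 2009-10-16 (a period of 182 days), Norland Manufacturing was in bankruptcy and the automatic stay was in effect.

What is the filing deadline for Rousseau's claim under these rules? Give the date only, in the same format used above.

Taking the later of the act (2002-08-27) and discovery (2005-12-17), the claim accrued on 2005-12-17.
Adding the 30 months base period to 2005-12-17 gives a deadline of 2008-06-17, before any tolling.
The defendant's absence from the jurisdiction from 2007-01-14 to 2007-04-04 tolled the period for 80 days, extending the deadline to 2008-09-05.
Because the pending related arbitration ran from 2007-09-05 to 2007-12-25, the deadline is extended by 111 days to 2008-12-25.
By the time the automatic bankruptcy stay began on 2009-04-17, the limitation period had already expired on 2008-12-25; that interval cannot revive it.
The other events in the timeline have no effect on the limitation period under the stated rules.

2008-12-25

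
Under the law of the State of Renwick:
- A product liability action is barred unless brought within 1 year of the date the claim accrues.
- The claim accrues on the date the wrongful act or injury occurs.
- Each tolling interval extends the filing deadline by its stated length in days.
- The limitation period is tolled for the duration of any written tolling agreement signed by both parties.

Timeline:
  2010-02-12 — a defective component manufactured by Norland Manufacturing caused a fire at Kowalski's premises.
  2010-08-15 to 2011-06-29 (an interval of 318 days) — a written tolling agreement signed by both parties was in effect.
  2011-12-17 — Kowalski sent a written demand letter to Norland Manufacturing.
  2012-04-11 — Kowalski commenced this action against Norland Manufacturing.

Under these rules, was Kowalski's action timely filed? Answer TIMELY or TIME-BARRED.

TIME-BARRED

The claim accrued on 2010-02-12, when the wrongful act occurred.
Adding the 1 year base period to 2010-02-12 gives a deadline of 2011-02-12, before any tolling.
Because the written tolling agreement ran from 2010-08-15 to 2011-06-29, the deadline is extended by 318 days to 2011-12-27.
The other events in the timeline have no effect on the limitation period under the stated rules.
Filing on 2012-04-11 missed the 2011-12-27 deadline — the action is time-barred.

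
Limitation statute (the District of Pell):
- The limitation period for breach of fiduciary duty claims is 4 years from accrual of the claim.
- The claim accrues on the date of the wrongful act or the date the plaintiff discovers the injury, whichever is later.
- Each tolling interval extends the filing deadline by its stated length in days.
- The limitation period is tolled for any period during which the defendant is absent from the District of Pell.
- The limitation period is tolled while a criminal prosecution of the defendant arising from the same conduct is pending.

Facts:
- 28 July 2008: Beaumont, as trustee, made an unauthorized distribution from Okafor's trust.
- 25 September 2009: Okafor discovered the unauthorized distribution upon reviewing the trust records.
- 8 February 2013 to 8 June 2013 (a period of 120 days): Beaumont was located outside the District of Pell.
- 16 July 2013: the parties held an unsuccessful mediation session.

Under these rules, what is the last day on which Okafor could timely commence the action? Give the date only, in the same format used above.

23 January 2014

Because discovery on 25 September 2009 post-dates the 28 July 2008 act, accrual under the later-of rule falls on 25 September 2009.
4 years from 25 September 2009 is 25 September 2013.
The defendant's absence from the jurisdiction from 8 February 2013 to 8 June 2013 tolled the period for 120 days, extending the deadline to 23 January 2014.
The other events in the timeline have no effect on the limitation period under the stated rules.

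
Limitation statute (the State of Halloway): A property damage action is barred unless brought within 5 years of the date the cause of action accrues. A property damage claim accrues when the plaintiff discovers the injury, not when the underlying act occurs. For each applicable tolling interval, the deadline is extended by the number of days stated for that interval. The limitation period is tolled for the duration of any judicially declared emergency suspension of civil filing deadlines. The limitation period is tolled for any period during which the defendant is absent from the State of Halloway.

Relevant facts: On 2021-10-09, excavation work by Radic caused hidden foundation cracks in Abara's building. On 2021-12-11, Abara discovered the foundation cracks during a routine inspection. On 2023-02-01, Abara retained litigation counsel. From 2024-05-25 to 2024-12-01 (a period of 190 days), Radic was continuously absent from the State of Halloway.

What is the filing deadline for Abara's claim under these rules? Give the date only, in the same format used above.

The claim did not accrue until Abara discovered the injury on 2021-12-11; the 2021-10-09 act date does not start the clock under the stated rule.
The untolled deadline — 5 years after 2021-12-11 — is 2026-12-11.
The period was tolled for 190 days by the defendant's absence from the jurisdiction (2024-05-25 to 2024-12-01), pushing the deadline to 2027-06-19.
None of the other events listed affects the running of the period under the stated rules.

2027-06-19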